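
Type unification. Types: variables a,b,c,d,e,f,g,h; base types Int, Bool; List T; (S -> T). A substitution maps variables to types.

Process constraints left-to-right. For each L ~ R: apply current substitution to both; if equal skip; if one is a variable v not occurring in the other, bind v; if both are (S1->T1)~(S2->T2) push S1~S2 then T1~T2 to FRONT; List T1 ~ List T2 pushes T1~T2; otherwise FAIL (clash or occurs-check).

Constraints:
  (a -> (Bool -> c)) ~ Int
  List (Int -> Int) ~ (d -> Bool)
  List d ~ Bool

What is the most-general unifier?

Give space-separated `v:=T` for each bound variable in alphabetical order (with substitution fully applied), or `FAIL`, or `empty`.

step 1: unify (a -> (Bool -> c)) ~ Int  [subst: {-} | 2 pending]
  clash: (a -> (Bool -> c)) vs Int

Answer: FAIL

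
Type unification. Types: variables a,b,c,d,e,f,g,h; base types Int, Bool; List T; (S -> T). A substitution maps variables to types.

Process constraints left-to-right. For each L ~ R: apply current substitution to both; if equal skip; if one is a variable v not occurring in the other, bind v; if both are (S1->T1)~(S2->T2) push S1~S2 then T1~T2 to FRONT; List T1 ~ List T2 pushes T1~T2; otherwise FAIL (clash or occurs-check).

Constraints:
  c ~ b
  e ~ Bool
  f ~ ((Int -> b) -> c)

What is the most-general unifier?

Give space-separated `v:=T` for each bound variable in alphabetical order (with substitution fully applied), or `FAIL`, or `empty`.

step 1: unify c ~ b  [subst: {-} | 2 pending]
  bind c := b
step 2: unify e ~ Bool  [subst: {c:=b} | 1 pending]
  bind e := Bool
step 3: unify f ~ ((Int -> b) -> b)  [subst: {c:=b, e:=Bool} | 0 pending]
  bind f := ((Int -> b) -> b)

Answer: c:=b e:=Bool f:=((Int -> b) -> b)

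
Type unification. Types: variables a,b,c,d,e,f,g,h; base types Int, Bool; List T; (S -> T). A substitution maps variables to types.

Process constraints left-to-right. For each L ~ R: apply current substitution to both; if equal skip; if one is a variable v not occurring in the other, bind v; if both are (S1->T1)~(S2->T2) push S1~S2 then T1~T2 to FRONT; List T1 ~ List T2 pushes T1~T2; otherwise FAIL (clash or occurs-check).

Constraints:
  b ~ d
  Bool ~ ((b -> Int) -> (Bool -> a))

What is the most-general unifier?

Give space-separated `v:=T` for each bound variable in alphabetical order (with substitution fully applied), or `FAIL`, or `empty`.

step 1: unify b ~ d  [subst: {-} | 1 pending]
  bind b := d
step 2: unify Bool ~ ((d -> Int) -> (Bool -> a))  [subst: {b:=d} | 0 pending]
  clash: Bool vs ((d -> Int) -> (Bool -> a))

Answer: FAIL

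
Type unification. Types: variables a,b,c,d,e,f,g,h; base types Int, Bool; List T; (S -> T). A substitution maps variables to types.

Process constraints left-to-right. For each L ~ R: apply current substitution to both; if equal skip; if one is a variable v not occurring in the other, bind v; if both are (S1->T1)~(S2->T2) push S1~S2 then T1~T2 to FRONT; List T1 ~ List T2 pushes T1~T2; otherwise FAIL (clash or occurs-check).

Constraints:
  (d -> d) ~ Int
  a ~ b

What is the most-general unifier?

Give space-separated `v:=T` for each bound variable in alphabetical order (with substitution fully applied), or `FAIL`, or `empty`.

step 1: unify (d -> d) ~ Int  [subst: {-} | 1 pending]
  clash: (d -> d) vs Int

Answer: FAIL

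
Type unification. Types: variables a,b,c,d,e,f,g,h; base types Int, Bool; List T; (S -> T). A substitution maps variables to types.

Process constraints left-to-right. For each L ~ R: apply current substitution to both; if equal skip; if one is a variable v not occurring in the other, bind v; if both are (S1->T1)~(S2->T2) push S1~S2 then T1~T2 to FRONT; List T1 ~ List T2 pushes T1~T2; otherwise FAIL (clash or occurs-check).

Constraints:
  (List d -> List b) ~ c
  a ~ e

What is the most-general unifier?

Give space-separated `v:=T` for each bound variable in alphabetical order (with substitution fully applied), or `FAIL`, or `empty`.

Answer: a:=e c:=(List d -> List b)

Derivation:
step 1: unify (List d -> List b) ~ c  [subst: {-} | 1 pending]
  bind c := (List d -> List b)
step 2: unify a ~ e  [subst: {c:=(List d -> List b)} | 0 pending]
  bind a := e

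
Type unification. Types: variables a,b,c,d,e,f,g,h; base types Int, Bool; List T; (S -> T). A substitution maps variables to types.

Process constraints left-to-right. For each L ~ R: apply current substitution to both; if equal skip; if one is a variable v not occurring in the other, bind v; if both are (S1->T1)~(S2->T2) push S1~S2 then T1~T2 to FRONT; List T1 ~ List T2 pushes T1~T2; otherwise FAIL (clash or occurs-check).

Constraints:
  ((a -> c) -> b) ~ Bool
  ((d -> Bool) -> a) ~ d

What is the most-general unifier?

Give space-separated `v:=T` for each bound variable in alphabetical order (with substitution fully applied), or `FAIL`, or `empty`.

step 1: unify ((a -> c) -> b) ~ Bool  [subst: {-} | 1 pending]
  clash: ((a -> c) -> b) vs Bool

Answer: FAIL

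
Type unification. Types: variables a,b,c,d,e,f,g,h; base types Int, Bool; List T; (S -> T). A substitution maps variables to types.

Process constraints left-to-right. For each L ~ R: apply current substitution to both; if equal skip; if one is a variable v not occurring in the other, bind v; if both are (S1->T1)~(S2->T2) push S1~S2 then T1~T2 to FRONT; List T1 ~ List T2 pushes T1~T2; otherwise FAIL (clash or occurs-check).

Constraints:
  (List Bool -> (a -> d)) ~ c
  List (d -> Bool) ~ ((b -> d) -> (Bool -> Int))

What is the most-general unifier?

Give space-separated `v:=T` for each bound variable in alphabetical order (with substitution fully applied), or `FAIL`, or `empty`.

Answer: FAIL

Derivation:
step 1: unify (List Bool -> (a -> d)) ~ c  [subst: {-} | 1 pending]
  bind c := (List Bool -> (a -> d))
step 2: unify List (d -> Bool) ~ ((b -> d) -> (Bool -> Int))  [subst: {c:=(List Bool -> (a -> d))} | 0 pending]
  clash: List (d -> Bool) vs ((b -> d) -> (Bool -> Int))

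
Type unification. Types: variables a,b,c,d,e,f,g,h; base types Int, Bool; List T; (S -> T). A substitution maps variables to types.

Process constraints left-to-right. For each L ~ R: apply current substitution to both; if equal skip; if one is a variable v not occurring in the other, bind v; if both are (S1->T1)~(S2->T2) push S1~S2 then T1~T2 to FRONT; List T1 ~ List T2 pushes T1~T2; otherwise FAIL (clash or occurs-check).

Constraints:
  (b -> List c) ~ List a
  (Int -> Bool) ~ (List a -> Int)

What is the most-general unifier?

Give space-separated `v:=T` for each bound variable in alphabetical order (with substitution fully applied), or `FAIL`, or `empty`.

Answer: FAIL

Derivation:
step 1: unify (b -> List c) ~ List a  [subst: {-} | 1 pending]
  clash: (b -> List c) vs List a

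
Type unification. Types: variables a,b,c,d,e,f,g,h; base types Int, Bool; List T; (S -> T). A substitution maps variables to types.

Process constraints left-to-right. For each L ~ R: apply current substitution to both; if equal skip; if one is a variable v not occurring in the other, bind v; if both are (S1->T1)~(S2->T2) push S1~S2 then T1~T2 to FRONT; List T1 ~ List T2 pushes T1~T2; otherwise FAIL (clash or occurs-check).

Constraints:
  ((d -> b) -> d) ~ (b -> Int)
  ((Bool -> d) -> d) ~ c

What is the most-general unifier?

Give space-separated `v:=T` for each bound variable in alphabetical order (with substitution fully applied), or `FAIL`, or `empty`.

Answer: FAIL

Derivation:
step 1: unify ((d -> b) -> d) ~ (b -> Int)  [subst: {-} | 1 pending]
  -> decompose arrow: push (d -> b)~b, d~Int
step 2: unify (d -> b) ~ b  [subst: {-} | 2 pending]
  occurs-check fail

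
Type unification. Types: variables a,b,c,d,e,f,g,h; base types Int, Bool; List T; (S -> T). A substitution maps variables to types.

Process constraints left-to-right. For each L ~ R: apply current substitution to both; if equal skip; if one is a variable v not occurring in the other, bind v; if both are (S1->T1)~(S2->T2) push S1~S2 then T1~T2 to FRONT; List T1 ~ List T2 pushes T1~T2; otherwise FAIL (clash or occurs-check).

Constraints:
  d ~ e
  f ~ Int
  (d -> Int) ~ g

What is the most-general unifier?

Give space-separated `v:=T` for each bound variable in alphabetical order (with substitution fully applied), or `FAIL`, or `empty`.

Answer: d:=e f:=Int g:=(e -> Int)

Derivation:
step 1: unify d ~ e  [subst: {-} | 2 pending]
  bind d := e
step 2: unify f ~ Int  [subst: {d:=e} | 1 pending]
  bind f := Int
step 3: unify (e -> Int) ~ g  [subst: {d:=e, f:=Int} | 0 pending]
  bind g := (e -> Int)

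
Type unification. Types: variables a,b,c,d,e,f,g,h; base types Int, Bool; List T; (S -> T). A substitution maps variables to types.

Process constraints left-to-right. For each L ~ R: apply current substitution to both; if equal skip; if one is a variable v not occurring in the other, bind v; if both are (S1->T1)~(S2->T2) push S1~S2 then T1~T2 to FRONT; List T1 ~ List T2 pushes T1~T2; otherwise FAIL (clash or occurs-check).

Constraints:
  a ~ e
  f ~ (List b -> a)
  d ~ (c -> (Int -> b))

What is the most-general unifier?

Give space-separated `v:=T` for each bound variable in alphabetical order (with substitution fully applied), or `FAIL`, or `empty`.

Answer: a:=e d:=(c -> (Int -> b)) f:=(List b -> e)

Derivation:
step 1: unify a ~ e  [subst: {-} | 2 pending]
  bind a := e
step 2: unify f ~ (List b -> e)  [subst: {a:=e} | 1 pending]
  bind f := (List b -> e)
step 3: unify d ~ (c -> (Int -> b))  [subst: {a:=e, f:=(List b -> e)} | 0 pending]
  bind d := (c -> (Int -> b))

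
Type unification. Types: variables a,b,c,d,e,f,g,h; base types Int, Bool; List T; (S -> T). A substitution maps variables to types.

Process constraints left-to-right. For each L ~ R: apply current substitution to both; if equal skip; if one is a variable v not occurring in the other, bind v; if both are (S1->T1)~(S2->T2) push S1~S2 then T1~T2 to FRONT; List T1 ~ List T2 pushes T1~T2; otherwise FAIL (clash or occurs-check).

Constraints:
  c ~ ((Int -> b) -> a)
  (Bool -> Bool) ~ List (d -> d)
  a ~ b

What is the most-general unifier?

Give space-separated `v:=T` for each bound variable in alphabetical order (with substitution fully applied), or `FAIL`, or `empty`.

Answer: FAIL

Derivation:
step 1: unify c ~ ((Int -> b) -> a)  [subst: {-} | 2 pending]
  bind c := ((Int -> b) -> a)
step 2: unify (Bool -> Bool) ~ List (d -> d)  [subst: {c:=((Int -> b) -> a)} | 1 pending]
  clash: (Bool -> Bool) vs List (d -> d)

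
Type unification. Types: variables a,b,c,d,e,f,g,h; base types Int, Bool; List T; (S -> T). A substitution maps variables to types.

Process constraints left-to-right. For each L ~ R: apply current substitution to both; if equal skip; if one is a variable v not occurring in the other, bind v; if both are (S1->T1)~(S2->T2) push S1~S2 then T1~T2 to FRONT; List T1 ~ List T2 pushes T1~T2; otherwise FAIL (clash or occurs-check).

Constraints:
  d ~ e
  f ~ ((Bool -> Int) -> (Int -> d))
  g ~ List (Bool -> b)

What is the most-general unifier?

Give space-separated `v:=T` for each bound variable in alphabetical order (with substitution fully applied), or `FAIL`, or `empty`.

step 1: unify d ~ e  [subst: {-} | 2 pending]
  bind d := e
step 2: unify f ~ ((Bool -> Int) -> (Int -> e))  [subst: {d:=e} | 1 pending]
  bind f := ((Bool -> Int) -> (Int -> e))
step 3: unify g ~ List (Bool -> b)  [subst: {d:=e, f:=((Bool -> Int) -> (Int -> e))} | 0 pending]
  bind g := List (Bool -> b)

Answer: d:=e f:=((Bool -> Int) -> (Int -> e)) g:=List (Bool -> b)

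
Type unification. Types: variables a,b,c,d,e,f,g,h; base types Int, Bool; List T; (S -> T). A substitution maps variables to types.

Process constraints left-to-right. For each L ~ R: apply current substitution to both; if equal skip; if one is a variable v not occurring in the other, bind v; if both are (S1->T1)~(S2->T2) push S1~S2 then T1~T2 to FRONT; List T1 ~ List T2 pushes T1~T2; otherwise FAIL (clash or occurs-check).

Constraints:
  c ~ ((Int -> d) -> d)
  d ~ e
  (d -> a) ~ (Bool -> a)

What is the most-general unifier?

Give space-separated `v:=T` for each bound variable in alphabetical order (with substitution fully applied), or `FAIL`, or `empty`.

Answer: c:=((Int -> Bool) -> Bool) d:=Bool e:=Bool

Derivation:
step 1: unify c ~ ((Int -> d) -> d)  [subst: {-} | 2 pending]
  bind c := ((Int -> d) -> d)
step 2: unify d ~ e  [subst: {c:=((Int -> d) -> d)} | 1 pending]
  bind d := e
step 3: unify (e -> a) ~ (Bool -> a)  [subst: {c:=((Int -> d) -> d), d:=e} | 0 pending]
  -> decompose arrow: push e~Bool, a~a
step 4: unify e ~ Bool  [subst: {c:=((Int -> d) -> d), d:=e} | 1 pending]
  bind e := Bool
step 5: unify a ~ a  [subst: {c:=((Int -> d) -> d), d:=e, e:=Bool} | 0 pending]
  -> identical, skip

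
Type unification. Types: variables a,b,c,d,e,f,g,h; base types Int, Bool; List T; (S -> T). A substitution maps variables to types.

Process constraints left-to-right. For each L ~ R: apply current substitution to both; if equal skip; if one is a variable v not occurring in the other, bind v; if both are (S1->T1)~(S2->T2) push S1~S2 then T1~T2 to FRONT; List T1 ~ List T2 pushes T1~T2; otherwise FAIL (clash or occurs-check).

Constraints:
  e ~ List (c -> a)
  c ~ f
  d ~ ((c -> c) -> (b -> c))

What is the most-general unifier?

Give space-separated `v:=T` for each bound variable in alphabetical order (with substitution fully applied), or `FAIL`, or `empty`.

step 1: unify e ~ List (c -> a)  [subst: {-} | 2 pending]
  bind e := List (c -> a)
step 2: unify c ~ f  [subst: {e:=List (c -> a)} | 1 pending]
  bind c := f
step 3: unify d ~ ((f -> f) -> (b -> f))  [subst: {e:=List (c -> a), c:=f} | 0 pending]
  bind d := ((f -> f) -> (b -> f))

Answer: c:=f d:=((f -> f) -> (b -> f)) e:=List (f -> a)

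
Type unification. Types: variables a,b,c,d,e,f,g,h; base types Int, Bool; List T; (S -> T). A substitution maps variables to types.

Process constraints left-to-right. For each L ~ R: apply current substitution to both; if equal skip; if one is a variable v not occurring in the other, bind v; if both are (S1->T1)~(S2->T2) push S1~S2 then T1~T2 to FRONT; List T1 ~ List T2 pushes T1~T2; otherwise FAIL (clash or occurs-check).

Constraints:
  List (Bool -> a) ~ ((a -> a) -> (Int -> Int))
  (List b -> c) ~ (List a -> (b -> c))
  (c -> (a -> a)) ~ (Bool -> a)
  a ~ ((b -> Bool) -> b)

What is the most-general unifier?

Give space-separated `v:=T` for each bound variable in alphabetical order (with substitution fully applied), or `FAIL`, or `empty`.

step 1: unify List (Bool -> a) ~ ((a -> a) -> (Int -> Int))  [subst: {-} | 3 pending]
  clash: List (Bool -> a) vs ((a -> a) -> (Int -> Int))

Answer: FAIL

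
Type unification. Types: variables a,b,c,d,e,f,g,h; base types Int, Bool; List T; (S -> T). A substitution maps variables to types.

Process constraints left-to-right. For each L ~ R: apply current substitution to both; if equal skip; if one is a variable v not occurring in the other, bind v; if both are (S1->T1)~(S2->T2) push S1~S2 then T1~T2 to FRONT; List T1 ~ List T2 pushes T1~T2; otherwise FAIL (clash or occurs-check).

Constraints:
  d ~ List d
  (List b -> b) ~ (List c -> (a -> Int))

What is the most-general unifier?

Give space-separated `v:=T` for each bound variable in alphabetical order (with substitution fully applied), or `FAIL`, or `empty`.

Answer: FAIL

Derivation:
step 1: unify d ~ List d  [subst: {-} | 1 pending]
  occurs-check fail: d in List d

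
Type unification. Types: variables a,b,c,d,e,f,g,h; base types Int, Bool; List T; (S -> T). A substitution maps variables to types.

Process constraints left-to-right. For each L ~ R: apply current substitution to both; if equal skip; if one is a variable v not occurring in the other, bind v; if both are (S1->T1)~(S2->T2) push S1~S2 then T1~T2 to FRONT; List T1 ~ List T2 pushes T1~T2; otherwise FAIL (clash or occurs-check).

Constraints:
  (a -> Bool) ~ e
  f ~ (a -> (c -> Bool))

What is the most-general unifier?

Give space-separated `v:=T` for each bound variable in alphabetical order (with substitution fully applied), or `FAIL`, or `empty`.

step 1: unify (a -> Bool) ~ e  [subst: {-} | 1 pending]
  bind e := (a -> Bool)
step 2: unify f ~ (a -> (c -> Bool))  [subst: {e:=(a -> Bool)} | 0 pending]
  bind f := (a -> (c -> Bool))

Answer: e:=(a -> Bool) f:=(a -> (c -> Bool))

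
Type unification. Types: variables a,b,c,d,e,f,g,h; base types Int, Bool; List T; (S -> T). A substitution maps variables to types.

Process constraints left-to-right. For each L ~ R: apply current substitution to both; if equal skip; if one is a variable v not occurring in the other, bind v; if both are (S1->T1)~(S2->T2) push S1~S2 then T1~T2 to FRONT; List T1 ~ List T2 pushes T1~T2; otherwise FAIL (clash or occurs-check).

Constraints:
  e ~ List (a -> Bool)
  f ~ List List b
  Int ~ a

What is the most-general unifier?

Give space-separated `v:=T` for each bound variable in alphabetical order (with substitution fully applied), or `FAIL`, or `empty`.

Answer: a:=Int e:=List (Int -> Bool) f:=List List b

Derivation:
step 1: unify e ~ List (a -> Bool)  [subst: {-} | 2 pending]
  bind e := List (a -> Bool)
step 2: unify f ~ List List b  [subst: {e:=List (a -> Bool)} | 1 pending]
  bind f := List List b
step 3: unify Int ~ a  [subst: {e:=List (a -> Bool), f:=List List b} | 0 pending]
  bind a := Int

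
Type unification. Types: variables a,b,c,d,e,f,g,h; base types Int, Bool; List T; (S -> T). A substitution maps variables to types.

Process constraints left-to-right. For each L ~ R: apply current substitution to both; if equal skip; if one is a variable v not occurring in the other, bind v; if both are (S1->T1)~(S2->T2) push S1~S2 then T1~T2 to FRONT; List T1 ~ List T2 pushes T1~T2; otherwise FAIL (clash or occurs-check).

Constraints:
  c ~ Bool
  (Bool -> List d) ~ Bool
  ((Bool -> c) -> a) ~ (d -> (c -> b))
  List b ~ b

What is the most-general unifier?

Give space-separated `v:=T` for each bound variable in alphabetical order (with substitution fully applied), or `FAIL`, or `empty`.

step 1: unify c ~ Bool  [subst: {-} | 3 pending]
  bind c := Bool
step 2: unify (Bool -> List d) ~ Bool  [subst: {c:=Bool} | 2 pending]
  clash: (Bool -> List d) vs Bool

Answer: FAIL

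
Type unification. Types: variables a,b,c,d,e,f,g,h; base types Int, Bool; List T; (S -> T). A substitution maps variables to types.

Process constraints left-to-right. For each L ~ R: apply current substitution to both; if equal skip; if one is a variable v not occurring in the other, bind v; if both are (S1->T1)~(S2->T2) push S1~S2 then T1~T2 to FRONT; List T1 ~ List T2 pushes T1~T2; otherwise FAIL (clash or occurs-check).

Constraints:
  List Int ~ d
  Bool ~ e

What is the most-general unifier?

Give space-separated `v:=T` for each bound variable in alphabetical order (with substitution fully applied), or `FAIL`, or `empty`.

step 1: unify List Int ~ d  [subst: {-} | 1 pending]
  bind d := List Int
step 2: unify Bool ~ e  [subst: {d:=List Int} | 0 pending]
  bind e := Bool

Answer: d:=List Int e:=Bool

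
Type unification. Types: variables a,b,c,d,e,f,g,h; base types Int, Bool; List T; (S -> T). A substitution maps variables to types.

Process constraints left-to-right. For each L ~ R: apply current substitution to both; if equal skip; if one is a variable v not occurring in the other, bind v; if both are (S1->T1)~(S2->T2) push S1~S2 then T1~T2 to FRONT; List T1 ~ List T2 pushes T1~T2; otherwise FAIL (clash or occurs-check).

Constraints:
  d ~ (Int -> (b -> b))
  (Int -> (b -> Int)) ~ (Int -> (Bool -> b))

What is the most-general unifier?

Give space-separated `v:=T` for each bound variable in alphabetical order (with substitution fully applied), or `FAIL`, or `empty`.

step 1: unify d ~ (Int -> (b -> b))  [subst: {-} | 1 pending]
  bind d := (Int -> (b -> b))
step 2: unify (Int -> (b -> Int)) ~ (Int -> (Bool -> b))  [subst: {d:=(Int -> (b -> b))} | 0 pending]
  -> decompose arrow: push Int~Int, (b -> Int)~(Bool -> b)
step 3: unify Int ~ Int  [subst: {d:=(Int -> (b -> b))} | 1 pending]
  -> identical, skip
step 4: unify (b -> Int) ~ (Bool -> b)  [subst: {d:=(Int -> (b -> b))} | 0 pending]
  -> decompose arrow: push b~Bool, Int~b
step 5: unify b ~ Bool  [subst: {d:=(Int -> (b -> b))} | 1 pending]
  bind b := Bool
step 6: unify Int ~ Bool  [subst: {d:=(Int -> (b -> b)), b:=Bool} | 0 pending]
  clash: Int vs Bool

Answer: FAIL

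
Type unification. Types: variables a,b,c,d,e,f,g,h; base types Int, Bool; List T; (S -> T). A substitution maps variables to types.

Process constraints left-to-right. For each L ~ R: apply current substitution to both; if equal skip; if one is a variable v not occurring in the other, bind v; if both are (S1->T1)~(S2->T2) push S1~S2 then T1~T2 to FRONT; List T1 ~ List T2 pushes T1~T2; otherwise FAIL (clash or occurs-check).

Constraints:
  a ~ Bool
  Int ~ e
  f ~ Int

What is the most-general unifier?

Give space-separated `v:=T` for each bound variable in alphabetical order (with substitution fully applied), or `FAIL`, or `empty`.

step 1: unify a ~ Bool  [subst: {-} | 2 pending]
  bind a := Bool
step 2: unify Int ~ e  [subst: {a:=Bool} | 1 pending]
  bind e := Int
step 3: unify f ~ Int  [subst: {a:=Bool, e:=Int} | 0 pending]
  bind f := Int

Answer: a:=Bool e:=Int f:=Int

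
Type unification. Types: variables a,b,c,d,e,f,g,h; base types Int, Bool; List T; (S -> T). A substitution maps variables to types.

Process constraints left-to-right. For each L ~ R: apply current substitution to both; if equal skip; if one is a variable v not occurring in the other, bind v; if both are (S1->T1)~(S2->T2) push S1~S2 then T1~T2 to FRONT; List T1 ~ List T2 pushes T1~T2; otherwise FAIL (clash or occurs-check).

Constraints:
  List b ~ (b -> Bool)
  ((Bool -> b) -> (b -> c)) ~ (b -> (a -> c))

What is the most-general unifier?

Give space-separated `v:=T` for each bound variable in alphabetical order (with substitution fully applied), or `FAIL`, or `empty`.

Answer: FAIL

Derivation:
step 1: unify List b ~ (b -> Bool)  [subst: {-} | 1 pending]
  clash: List b vs (b -> Bool)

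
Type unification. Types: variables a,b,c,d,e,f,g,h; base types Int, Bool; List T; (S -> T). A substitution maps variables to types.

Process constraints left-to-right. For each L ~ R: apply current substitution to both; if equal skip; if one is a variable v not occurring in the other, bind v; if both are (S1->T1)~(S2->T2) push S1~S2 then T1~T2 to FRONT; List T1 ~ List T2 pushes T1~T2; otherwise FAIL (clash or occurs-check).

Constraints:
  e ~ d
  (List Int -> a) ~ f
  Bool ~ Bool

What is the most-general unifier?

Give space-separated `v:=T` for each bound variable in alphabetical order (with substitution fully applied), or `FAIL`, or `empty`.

step 1: unify e ~ d  [subst: {-} | 2 pending]
  bind e := d
step 2: unify (List Int -> a) ~ f  [subst: {e:=d} | 1 pending]
  bind f := (List Int -> a)
step 3: unify Bool ~ Bool  [subst: {e:=d, f:=(List Int -> a)} | 0 pending]
  -> identical, skip

Answer: e:=d f:=(List Int -> a)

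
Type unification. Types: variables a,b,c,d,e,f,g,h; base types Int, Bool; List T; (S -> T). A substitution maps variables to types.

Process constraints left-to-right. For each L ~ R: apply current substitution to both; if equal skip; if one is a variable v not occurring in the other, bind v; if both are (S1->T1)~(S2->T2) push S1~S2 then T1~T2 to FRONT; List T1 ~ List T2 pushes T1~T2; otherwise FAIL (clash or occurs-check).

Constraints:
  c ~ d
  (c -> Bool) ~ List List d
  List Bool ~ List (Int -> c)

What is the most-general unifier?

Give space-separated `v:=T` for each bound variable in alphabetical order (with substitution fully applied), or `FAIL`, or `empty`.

Answer: FAIL

Derivation:
step 1: unify c ~ d  [subst: {-} | 2 pending]
  bind c := d
step 2: unify (d -> Bool) ~ List List d  [subst: {c:=d} | 1 pending]
  clash: (d -> Bool) vs List List d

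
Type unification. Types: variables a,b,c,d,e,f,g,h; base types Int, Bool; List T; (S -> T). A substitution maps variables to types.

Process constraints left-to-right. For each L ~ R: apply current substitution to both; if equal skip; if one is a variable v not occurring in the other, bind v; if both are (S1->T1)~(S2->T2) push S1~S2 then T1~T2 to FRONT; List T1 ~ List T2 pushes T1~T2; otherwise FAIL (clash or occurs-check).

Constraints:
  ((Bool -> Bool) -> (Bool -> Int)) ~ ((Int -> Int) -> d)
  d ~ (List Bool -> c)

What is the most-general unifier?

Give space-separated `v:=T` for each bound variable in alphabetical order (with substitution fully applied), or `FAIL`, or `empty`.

step 1: unify ((Bool -> Bool) -> (Bool -> Int)) ~ ((Int -> Int) -> d)  [subst: {-} | 1 pending]
  -> decompose arrow: push (Bool -> Bool)~(Int -> Int), (Bool -> Int)~d
step 2: unify (Bool -> Bool) ~ (Int -> Int)  [subst: {-} | 2 pending]
  -> decompose arrow: push Bool~Int, Bool~Int
step 3: unify Bool ~ Int  [subst: {-} | 3 pending]
  clash: Bool vs Int

Answer: FAIL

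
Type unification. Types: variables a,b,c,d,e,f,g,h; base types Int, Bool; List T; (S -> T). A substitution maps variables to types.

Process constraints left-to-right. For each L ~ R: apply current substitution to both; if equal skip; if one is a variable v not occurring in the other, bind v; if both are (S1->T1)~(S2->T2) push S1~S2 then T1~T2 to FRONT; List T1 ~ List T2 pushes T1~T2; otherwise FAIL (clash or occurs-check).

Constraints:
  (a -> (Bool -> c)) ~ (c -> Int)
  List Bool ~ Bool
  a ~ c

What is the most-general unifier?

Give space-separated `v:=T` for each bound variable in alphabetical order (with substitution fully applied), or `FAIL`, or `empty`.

Answer: FAIL

Derivation:
step 1: unify (a -> (Bool -> c)) ~ (c -> Int)  [subst: {-} | 2 pending]
  -> decompose arrow: push a~c, (Bool -> c)~Int
step 2: unify a ~ c  [subst: {-} | 3 pending]
  bind a := c
step 3: unify (Bool -> c) ~ Int  [subst: {a:=c} | 2 pending]
  clash: (Bool -> c) vs Int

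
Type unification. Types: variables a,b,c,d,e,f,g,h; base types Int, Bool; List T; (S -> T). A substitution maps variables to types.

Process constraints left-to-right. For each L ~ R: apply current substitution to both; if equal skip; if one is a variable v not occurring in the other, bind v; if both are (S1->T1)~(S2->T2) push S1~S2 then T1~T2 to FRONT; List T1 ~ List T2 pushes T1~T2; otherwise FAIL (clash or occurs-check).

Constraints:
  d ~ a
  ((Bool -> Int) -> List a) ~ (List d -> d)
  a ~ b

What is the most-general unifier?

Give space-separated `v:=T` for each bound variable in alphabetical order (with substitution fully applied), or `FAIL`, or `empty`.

step 1: unify d ~ a  [subst: {-} | 2 pending]
  bind d := a
step 2: unify ((Bool -> Int) -> List a) ~ (List a -> a)  [subst: {d:=a} | 1 pending]
  -> decompose arrow: push (Bool -> Int)~List a, List a~a
step 3: unify (Bool -> Int) ~ List a  [subst: {d:=a} | 2 pending]
  clash: (Bool -> Int) vs List a

Answer: FAIL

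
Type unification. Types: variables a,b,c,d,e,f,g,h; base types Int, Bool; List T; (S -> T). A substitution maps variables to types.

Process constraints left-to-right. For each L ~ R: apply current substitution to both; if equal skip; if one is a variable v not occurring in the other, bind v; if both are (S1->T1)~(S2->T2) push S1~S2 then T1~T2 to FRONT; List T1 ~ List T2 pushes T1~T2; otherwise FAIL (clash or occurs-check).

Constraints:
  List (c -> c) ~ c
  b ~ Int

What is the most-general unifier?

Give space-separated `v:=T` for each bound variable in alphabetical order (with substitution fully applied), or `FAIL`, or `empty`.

step 1: unify List (c -> c) ~ c  [subst: {-} | 1 pending]
  occurs-check fail

Answer: FAIL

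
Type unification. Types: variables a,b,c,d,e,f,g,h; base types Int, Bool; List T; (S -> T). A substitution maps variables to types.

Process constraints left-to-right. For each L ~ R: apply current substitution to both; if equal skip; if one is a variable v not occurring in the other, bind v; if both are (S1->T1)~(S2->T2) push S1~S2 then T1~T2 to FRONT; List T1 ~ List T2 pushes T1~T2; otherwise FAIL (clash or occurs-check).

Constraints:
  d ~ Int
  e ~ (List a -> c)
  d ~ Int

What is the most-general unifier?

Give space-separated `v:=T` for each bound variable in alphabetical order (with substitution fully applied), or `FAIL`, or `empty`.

step 1: unify d ~ Int  [subst: {-} | 2 pending]
  bind d := Int
step 2: unify e ~ (List a -> c)  [subst: {d:=Int} | 1 pending]
  bind e := (List a -> c)
step 3: unify Int ~ Int  [subst: {d:=Int, e:=(List a -> c)} | 0 pending]
  -> identical, skip

Answer: d:=Int e:=(List a -> c)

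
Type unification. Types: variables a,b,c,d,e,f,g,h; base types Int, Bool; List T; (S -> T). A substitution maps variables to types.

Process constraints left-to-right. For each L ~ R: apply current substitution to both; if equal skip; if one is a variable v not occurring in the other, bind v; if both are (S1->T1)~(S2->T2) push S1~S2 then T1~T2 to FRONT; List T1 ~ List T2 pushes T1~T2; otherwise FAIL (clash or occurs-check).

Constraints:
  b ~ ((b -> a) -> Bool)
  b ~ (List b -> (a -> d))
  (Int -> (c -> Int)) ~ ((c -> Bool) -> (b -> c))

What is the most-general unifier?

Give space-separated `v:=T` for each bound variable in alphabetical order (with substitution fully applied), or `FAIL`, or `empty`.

Answer: FAIL

Derivation:
step 1: unify b ~ ((b -> a) -> Bool)  [subst: {-} | 2 pending]
  occurs-check fail: b in ((b -> a) -> Bool)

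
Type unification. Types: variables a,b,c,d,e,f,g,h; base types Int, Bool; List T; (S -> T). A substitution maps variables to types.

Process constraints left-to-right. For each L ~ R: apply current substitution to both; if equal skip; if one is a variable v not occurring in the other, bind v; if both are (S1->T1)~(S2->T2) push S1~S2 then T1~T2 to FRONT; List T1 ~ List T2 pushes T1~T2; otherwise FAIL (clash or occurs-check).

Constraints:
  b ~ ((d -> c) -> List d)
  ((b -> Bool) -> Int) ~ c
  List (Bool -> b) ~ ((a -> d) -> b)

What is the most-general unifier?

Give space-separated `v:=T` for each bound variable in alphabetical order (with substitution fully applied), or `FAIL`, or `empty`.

step 1: unify b ~ ((d -> c) -> List d)  [subst: {-} | 2 pending]
  bind b := ((d -> c) -> List d)
step 2: unify ((((d -> c) -> List d) -> Bool) -> Int) ~ c  [subst: {b:=((d -> c) -> List d)} | 1 pending]
  occurs-check fail

Answer: FAIL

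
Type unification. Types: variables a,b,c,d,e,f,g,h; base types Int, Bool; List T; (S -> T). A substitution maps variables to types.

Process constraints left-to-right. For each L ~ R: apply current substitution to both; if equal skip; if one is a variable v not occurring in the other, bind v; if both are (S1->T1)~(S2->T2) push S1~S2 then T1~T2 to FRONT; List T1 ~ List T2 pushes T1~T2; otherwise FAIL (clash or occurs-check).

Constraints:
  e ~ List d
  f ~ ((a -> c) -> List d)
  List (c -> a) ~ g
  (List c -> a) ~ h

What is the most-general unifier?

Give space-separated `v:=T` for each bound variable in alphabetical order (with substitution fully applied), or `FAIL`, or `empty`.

Answer: e:=List d f:=((a -> c) -> List d) g:=List (c -> a) h:=(List c -> a)

Derivation:
step 1: unify e ~ List d  [subst: {-} | 3 pending]
  bind e := List d
step 2: unify f ~ ((a -> c) -> List d)  [subst: {e:=List d} | 2 pending]
  bind f := ((a -> c) -> List d)
step 3: unify List (c -> a) ~ g  [subst: {e:=List d, f:=((a -> c) -> List d)} | 1 pending]
  bind g := List (c -> a)
step 4: unify (List c -> a) ~ h  [subst: {e:=List d, f:=((a -> c) -> List d), g:=List (c -> a)} | 0 pending]
  bind h := (List c -> a)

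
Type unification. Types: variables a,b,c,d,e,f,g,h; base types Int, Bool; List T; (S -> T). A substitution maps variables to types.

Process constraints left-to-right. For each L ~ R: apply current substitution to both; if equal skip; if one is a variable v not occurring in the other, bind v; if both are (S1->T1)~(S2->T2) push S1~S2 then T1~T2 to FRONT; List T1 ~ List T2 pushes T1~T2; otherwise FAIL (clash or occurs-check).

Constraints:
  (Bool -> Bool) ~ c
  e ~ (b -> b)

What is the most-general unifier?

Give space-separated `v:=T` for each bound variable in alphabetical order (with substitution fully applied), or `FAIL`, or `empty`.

step 1: unify (Bool -> Bool) ~ c  [subst: {-} | 1 pending]
  bind c := (Bool -> Bool)
step 2: unify e ~ (b -> b)  [subst: {c:=(Bool -> Bool)} | 0 pending]
  bind e := (b -> b)

Answer: c:=(Bool -> Bool) e:=(b -> b)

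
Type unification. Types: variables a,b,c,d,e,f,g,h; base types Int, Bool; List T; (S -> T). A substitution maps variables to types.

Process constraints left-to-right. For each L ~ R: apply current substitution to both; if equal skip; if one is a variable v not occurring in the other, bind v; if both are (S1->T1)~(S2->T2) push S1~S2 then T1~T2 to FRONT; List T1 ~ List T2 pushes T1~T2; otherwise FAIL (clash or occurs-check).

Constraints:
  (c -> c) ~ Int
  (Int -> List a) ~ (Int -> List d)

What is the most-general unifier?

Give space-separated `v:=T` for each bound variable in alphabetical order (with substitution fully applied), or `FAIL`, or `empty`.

Answer: FAIL

Derivation:
step 1: unify (c -> c) ~ Int  [subst: {-} | 1 pending]
  clash: (c -> c) vs Int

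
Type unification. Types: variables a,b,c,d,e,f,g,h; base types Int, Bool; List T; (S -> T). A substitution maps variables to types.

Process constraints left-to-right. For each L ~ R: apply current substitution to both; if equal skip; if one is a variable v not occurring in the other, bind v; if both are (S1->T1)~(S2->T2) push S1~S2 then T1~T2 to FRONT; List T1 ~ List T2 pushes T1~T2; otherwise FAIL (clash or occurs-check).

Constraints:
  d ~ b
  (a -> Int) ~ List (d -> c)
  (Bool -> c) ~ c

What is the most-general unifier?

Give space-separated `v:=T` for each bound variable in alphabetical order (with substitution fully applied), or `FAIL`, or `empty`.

Answer: FAIL

Derivation:
step 1: unify d ~ b  [subst: {-} | 2 pending]
  bind d := b
step 2: unify (a -> Int) ~ List (b -> c)  [subst: {d:=b} | 1 pending]
  clash: (a -> Int) vs List (b -> c)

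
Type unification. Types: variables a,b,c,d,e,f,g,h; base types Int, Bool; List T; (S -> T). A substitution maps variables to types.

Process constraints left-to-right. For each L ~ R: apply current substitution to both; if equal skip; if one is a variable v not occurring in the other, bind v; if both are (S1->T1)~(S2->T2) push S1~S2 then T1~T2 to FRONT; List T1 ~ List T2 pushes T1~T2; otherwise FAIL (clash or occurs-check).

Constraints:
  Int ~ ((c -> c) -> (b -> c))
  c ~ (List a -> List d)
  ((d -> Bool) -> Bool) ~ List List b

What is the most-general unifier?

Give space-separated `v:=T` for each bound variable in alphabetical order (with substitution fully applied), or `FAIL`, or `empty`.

Answer: FAIL

Derivation:
step 1: unify Int ~ ((c -> c) -> (b -> c))  [subst: {-} | 2 pending]
  clash: Int vs ((c -> c) -> (b -> c))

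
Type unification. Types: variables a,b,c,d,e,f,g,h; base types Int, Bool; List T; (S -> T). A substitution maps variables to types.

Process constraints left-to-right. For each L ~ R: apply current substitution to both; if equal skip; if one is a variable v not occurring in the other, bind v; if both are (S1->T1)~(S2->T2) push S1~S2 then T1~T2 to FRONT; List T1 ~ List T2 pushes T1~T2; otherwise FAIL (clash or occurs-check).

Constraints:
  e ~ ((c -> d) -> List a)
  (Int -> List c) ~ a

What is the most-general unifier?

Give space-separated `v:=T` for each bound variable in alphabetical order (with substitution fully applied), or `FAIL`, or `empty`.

Answer: a:=(Int -> List c) e:=((c -> d) -> List (Int -> List c))

Derivation:
step 1: unify e ~ ((c -> d) -> List a)  [subst: {-} | 1 pending]
  bind e := ((c -> d) -> List a)
step 2: unify (Int -> List c) ~ a  [subst: {e:=((c -> d) -> List a)} | 0 pending]
  bind a := (Int -> List c)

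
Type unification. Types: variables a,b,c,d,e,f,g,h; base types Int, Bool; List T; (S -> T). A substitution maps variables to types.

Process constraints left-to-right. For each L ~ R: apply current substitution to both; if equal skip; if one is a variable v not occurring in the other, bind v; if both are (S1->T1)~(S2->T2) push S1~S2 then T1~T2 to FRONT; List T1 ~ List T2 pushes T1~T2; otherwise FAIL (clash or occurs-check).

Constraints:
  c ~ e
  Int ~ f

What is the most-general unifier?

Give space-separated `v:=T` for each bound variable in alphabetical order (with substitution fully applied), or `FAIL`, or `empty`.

step 1: unify c ~ e  [subst: {-} | 1 pending]
  bind c := e
step 2: unify Int ~ f  [subst: {c:=e} | 0 pending]
  bind f := Int

Answer: c:=e f:=Int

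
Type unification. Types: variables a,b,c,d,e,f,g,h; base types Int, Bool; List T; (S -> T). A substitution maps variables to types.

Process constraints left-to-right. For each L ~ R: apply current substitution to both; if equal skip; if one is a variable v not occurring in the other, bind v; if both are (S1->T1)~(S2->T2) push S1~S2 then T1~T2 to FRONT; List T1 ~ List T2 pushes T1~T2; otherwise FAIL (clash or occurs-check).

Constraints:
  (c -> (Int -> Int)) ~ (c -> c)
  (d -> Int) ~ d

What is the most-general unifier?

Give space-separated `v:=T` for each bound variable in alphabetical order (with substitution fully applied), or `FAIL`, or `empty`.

Answer: FAIL

Derivation:
step 1: unify (c -> (Int -> Int)) ~ (c -> c)  [subst: {-} | 1 pending]
  -> decompose arrow: push c~c, (Int -> Int)~c
step 2: unify c ~ c  [subst: {-} | 2 pending]
  -> identical, skip
step 3: unify (Int -> Int) ~ c  [subst: {-} | 1 pending]
  bind c := (Int -> Int)
step 4: unify (d -> Int) ~ d  [subst: {c:=(Int -> Int)} | 0 pending]
  occurs-check fail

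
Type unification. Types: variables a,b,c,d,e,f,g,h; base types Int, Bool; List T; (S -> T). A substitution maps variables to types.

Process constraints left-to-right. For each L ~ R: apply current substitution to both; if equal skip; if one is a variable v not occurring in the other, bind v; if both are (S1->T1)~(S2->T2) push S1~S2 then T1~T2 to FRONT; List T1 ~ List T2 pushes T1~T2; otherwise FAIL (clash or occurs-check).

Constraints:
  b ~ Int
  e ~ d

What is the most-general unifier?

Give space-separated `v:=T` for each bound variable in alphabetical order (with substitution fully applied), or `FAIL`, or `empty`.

step 1: unify b ~ Int  [subst: {-} | 1 pending]
  bind b := Int
step 2: unify e ~ d  [subst: {b:=Int} | 0 pending]
  bind e := d

Answer: b:=Int e:=d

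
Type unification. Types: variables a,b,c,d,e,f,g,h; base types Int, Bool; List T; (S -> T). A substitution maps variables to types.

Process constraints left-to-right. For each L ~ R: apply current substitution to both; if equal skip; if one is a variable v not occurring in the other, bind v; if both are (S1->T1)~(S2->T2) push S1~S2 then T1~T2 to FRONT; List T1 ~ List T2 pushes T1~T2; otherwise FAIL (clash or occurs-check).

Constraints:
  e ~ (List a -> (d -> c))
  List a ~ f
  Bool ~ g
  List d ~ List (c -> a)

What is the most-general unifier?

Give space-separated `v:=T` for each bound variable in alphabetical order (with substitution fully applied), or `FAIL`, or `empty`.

Answer: d:=(c -> a) e:=(List a -> ((c -> a) -> c)) f:=List a g:=Bool

Derivation:
step 1: unify e ~ (List a -> (d -> c))  [subst: {-} | 3 pending]
  bind e := (List a -> (d -> c))
step 2: unify List a ~ f  [subst: {e:=(List a -> (d -> c))} | 2 pending]
  bind f := List a
step 3: unify Bool ~ g  [subst: {e:=(List a -> (d -> c)), f:=List a} | 1 pending]
  bind g := Bool
step 4: unify List d ~ List (c -> a)  [subst: {e:=(List a -> (d -> c)), f:=List a, g:=Bool} | 0 pending]
  -> decompose List: push d~(c -> a)
step 5: unify d ~ (c -> a)  [subst: {e:=(List a -> (d -> c)), f:=List a, g:=Bool} | 0 pending]
  bind d := (c -> a)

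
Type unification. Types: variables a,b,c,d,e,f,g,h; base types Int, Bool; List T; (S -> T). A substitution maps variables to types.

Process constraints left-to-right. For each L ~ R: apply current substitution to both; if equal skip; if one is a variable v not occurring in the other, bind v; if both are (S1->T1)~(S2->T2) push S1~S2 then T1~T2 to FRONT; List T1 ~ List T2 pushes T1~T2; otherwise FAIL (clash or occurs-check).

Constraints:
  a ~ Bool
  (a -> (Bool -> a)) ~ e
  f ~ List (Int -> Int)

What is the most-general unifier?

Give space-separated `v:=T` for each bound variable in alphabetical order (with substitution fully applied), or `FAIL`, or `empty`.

step 1: unify a ~ Bool  [subst: {-} | 2 pending]
  bind a := Bool
step 2: unify (Bool -> (Bool -> Bool)) ~ e  [subst: {a:=Bool} | 1 pending]
  bind e := (Bool -> (Bool -> Bool))
step 3: unify f ~ List (Int -> Int)  [subst: {a:=Bool, e:=(Bool -> (Bool -> Bool))} | 0 pending]
  bind f := List (Int -> Int)

Answer: a:=Bool e:=(Bool -> (Bool -> Bool)) f:=List (Int -> Int)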